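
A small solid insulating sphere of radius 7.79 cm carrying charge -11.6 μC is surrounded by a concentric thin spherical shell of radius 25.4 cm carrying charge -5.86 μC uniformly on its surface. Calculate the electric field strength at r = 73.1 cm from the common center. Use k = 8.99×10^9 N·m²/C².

2.94×10^5 N/C

Take a concentric spherical Gaussian surface of radius r = 73.1 cm (r > 25.4 cm, enclosing both).
Q_enc = (-11.6 μC) + (-5.86 μC) = -1.746e-5 C.
By Gauss's law, ∮E·dA = E·4πr² = Q_enc/ε₀.
E = k|Q_enc|/r² = (8.99×10^9)(1.746e-5)/(0.731)² = 2.94e5 N/C.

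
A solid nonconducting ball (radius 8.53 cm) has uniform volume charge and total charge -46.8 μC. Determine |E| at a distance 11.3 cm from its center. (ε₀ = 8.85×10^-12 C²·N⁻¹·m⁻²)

Take a concentric spherical Gaussian surface of radius r = 11.3 cm (r > R, so the entire charge is enclosed).
Q_enc = -46.8 μC = -4.68e-5 C.
Applying ∮E·dA = Q_enc/ε₀ with Φ = E(4πr²):
E = |Q_enc|/(4πε₀r²) = (4.68×10^-5)/(4π·8.85×10^-12·(0.113)²) = 3.30×10^7 N/C.

E ≈ 3.30×10^7 N/C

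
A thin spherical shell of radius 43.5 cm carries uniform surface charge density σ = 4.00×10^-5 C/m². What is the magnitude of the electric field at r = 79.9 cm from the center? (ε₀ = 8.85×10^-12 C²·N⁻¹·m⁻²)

|E| = 1.34e6 N/C

Use a concentric Gaussian sphere at r = 79.9 cm (r > 43.5 cm).
The entire shell is enclosed: Q_enc = σ·4πR² = (4.00×10^-5)·4π·(0.435)² = 9.511e-5 C.
Gauss's law: E·4πr² = Q_enc/ε₀.
E = |Q_enc|/(4πε₀r²) = (9.511×10^-5)/(4π·8.85×10^-12·(0.799)²) = 1.34e6 N/C.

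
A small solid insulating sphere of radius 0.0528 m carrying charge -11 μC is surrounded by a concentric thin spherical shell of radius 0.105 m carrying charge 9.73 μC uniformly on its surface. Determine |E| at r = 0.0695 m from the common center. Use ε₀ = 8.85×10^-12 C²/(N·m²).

Take a concentric spherical Gaussian surface of radius r = 0.0695 m (between the bodies, 0.0528 m < r < 0.105 m).
The shell at 0.105 m lies outside the Gaussian surface, so Q_enc = -11 μC = -1.10×10^-5 C.
By Gauss's law, ∮E·dA = E·4πr² = Q_enc/ε₀.
E = |Q_enc|/(4πε₀r²) = (1.10e-5)/(4π·8.85×10^-12·(0.0695)²) = 2.05e7 N/C.

E = 2.05e7 V/m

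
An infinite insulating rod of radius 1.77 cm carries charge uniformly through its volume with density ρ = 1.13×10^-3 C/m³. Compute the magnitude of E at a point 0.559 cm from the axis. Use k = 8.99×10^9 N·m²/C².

E = 3.57e5 N/C

Take a coaxial cylindrical Gaussian surface of radius r = 0.559 cm and length L (r < R).
Charge inside radius r per length L is ρ·πr²·L, so λ_enc = ρπr² = 1.109×10^-7 C/m.
Gauss's law: E·2πrL = λ_enc L/ε₀.
E = 2k|λ_enc|/r = 2(8.99×10^9)(1.109e-7)/(0.00559) = 3.57×10^5 N/C.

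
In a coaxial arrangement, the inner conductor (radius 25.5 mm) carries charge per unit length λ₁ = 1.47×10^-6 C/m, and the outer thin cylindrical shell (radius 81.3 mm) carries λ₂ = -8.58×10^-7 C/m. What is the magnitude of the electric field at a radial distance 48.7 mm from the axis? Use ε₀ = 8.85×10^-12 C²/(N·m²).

Take a coaxial cylindrical Gaussian surface of radius r = 48.7 mm and length L (between the conductors, 25.5 mm < r < 81.3 mm).
Only the inner wire is enclosed; the outer shell contributes nothing inside itself. λ_enc = λ₁ = 1.47×10^-6 C/m.
Applying ∮E·dA = Q_enc/ε₀ with the end caps contributing no flux:
E = |λ_enc|/(2πε₀r) = (1.47×10^-6)/(2π·8.85×10^-12·0.0487) = 5.43e5 N/C.

|E| ≈ 5.43e5 N/C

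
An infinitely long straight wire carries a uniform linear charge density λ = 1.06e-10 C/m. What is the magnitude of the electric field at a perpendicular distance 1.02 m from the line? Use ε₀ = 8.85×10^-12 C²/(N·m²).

E ≈ 1.87 N/C

By cylindrical symmetry E is radial; use a coaxial Gaussian cylinder of radius 1.02 m and length L.
Q_enc = λL, so λ_enc = 1.06×10^-10 C/m.
By Gauss's law (flux through the curved wall only), E·2πrL = λ_enc L/ε₀.
E = |λ_enc|/(2πε₀r) = (1.06e-10)/(2π·8.85×10^-12·1.02) = 1.87 N/C.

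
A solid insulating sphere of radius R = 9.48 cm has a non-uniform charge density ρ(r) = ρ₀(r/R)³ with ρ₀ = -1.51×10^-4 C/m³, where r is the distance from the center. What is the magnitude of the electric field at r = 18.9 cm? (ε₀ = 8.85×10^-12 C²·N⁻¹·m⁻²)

6.78×10^4 N/C

Take a concentric spherical Gaussian surface of radius r = 18.9 cm (r > R, all charge enclosed).
Q_enc = 4π ∫₀^R ρ₀(r'/R)^3 r'² dr' = 4πρ₀R³/6 = -2.694×10^-7 C.
Gauss's law: E·4πr² = Q_enc/ε₀.
E = |Q_enc|/(4πε₀r²) = (2.694×10^-7)/(4π·8.85×10^-12·(0.189)²) = 6.78e4 N/C.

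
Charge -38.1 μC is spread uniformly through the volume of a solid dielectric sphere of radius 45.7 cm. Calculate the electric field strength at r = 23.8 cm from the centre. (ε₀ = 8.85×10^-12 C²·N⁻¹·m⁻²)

|E| ≈ 8.54e5 N/C

Take a concentric spherical Gaussian surface of radius r = 23.8 cm (r < R).
For a uniform sphere the enclosed fraction is (r/R)³, so Q_enc = (-38.1 μC)(0.238/0.457)³ = -5.382×10^-6 C.
Since E is radial and uniform over the Gaussian sphere, Φ = E·4πr² = Q_enc/ε₀.
E = |Q_enc|/(4πε₀r²) = (5.382×10^-6)/(4π·8.85×10^-12·(0.238)²) = 8.54×10^5 N/C.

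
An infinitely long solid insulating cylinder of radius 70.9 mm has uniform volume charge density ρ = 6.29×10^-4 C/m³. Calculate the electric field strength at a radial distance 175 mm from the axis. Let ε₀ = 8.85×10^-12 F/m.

By cylindrical symmetry E is radial; use a coaxial Gaussian cylinder of radius 175 mm and length L (r > 70.9 mm, full cross-section enclosed).
λ_enc = ρ·πR² = (6.29×10^-4)π(0.0709)² = 9.933e-6 C/m.
By Gauss's law (flux through the curved wall only), E·2πrL = λ_enc L/ε₀.
E = |λ_enc|/(2πε₀r) = (9.933×10^-6)/(2π·8.85×10^-12·0.175) = 1.02×10^6 N/C.

E = 1.02×10^6 V/m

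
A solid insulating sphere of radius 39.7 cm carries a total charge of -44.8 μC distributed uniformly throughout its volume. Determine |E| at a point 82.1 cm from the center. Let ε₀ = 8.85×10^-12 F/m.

Use a concentric Gaussian sphere at r = 82.1 cm (r > R, so the entire charge is enclosed).
Q_enc = -44.8 μC = -4.48×10^-5 C.
Since E is radial and uniform over the Gaussian sphere, Φ = E·4πr² = Q_enc/ε₀.
E = |Q_enc|/(4πε₀r²) = (4.48e-5)/(4π·8.85×10^-12·(0.821)²) = 5.98×10^5 N/C.

|E| = 5.98×10^5 N/C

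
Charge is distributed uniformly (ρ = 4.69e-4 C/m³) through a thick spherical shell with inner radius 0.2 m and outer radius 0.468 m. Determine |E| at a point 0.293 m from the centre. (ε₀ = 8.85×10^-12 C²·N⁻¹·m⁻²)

Use a concentric Gaussian sphere at r = 0.293 m (within the shell material, 0.2 m < r < 0.468 m).
Only the shell between 0.2 m and r is enclosed: Q_enc = ρ·(4π/3)(r³ − a³) = (4.69×10^-4)·(4π/3)·((0.293)³ − (0.2)³) = 3.37e-5 C.
By Gauss's law, ∮E·dA = E·4πr² = Q_enc/ε₀.
E = |Q_enc|/(4πε₀r²) = (3.37e-5)/(4π·8.85×10^-12·(0.293)²) = 3.53×10^6 N/C.

|E| = 3.53e6 N/C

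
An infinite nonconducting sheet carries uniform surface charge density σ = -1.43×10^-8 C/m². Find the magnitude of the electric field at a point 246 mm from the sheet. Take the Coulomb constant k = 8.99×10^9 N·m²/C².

808 N/C

Choose a cylindrical pillbox piercing the sheet, end faces (area A) parallel to it.
Flux Φ = 2EA and Q_enc = σA, so 2EA = σA/ε₀ ⇒ E = |σ|/(2ε₀), independent of distance.
E = 2πk|σ| = 2π(8.99×10^9)(1.43×10^-8) = 808 N/C.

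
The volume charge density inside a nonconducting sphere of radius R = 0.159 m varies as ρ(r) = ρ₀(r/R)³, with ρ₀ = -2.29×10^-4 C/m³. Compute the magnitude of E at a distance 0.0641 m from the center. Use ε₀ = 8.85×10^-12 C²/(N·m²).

Use a concentric Gaussian sphere at r = 0.0641 m (r < R).
Q_enc = ∫₀^r ρ(r')·4πr'² dr' = (4πρ₀/R³) ∫₀^r r'^5 dr' = 4πρ₀ r^6/(6·R³) = -8.277e-9 C.
Applying ∮E·dA = Q_enc/ε₀ with Φ = E(4πr²):
E = |Q_enc|/(4πε₀r²) = (8.277×10^-9)/(4π·8.85×10^-12·(0.0641)²) = 1.81×10^4 N/C.

|E| ≈ 1.81×10^4 V/m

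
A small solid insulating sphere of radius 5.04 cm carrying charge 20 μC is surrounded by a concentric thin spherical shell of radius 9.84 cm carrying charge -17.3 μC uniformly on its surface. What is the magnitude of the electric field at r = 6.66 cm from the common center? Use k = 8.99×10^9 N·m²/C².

|E| = 4.05×10^7 N/C

Use a concentric Gaussian sphere at r = 6.66 cm (between the bodies, 5.04 cm < r < 9.84 cm).
The shell at 9.84 cm lies outside the Gaussian surface, so Q_enc = 20 μC = 2.00e-5 C.
By Gauss's law, ∮E·dA = E·4πr² = Q_enc/ε₀.
E = k|Q_enc|/r² = (8.99×10^9)(2.00e-5)/(0.0666)² = 4.05e7 N/C.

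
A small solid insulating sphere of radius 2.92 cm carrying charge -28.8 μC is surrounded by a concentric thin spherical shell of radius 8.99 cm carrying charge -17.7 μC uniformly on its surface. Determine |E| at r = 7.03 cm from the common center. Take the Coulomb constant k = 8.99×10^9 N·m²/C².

5.24e7 N/C

Take a concentric spherical Gaussian surface of radius r = 7.03 cm (between the bodies, 2.92 cm < r < 8.99 cm).
The shell at 8.99 cm lies outside the Gaussian surface, so Q_enc = -28.8 μC = -2.88e-5 C.
Gauss's law: E·4πr² = Q_enc/ε₀.
E = k|Q_enc|/r² = (8.99×10^9)(2.88×10^-5)/(0.0703)² = 5.24×10^7 N/C.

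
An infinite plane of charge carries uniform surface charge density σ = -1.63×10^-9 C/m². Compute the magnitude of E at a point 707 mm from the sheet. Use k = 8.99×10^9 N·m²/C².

By planar symmetry E is perpendicular to the sheet and uniform; use a Gaussian pillbox with flat faces of area A on each side of the sheet.
Only the two end caps contribute flux: Φ = 2EA. With Q_enc = σA, Gauss's law gives E = |σ|/(2ε₀).
E = 2πk|σ| = 2π(8.99×10^9)(1.63e-9) = 92.1 N/C.

|E| = 92.1 N/C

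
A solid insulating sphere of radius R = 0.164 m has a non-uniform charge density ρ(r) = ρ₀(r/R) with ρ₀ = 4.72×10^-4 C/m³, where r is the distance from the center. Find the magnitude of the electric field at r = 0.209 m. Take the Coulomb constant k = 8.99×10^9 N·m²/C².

Symmetry ⇒ E = E(r) r̂. Gaussian sphere of radius r = 0.209 m (r > R, all charge enclosed).
Q_enc = 4π ∫₀^R ρ₀(r'/R)^1 r'² dr' = 4πρ₀R³/4 = 6.541e-6 C.
Applying ∮E·dA = Q_enc/ε₀ with Φ = E(4πr²):
E = k|Q_enc|/r² = (8.99×10^9)(6.541×10^-6)/(0.209)² = 1.35e6 N/C.

E = 1.35e6 N/C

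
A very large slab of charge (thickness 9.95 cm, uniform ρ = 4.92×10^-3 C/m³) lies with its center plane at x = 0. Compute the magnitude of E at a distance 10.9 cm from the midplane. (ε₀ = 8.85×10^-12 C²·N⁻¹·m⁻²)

The point |x| = 10.9 cm lies outside the slab (half-thickness 0.04975 m). A symmetric pillbox spanning the full slab encloses Q_enc = ρ·d·A.
Flux = 2EA ⇒ E = |ρ|d/(2ε₀), independent of distance outside.
E = (4.92×10^-3)(0.0995)/(2·8.85×10^-12) = 2.77e7 N/C.

|E| ≈ 2.77e7 V/m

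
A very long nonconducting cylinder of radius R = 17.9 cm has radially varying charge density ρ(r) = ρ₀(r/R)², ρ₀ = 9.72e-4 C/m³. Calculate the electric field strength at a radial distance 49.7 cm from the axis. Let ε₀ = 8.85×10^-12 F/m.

1.77e6 N/C

By cylindrical symmetry E is radial; use a coaxial Gaussian cylinder of radius 49.7 cm and length L (r > R, full charge per length enclosed).
λ_enc = 2π ∫₀^R ρ₀(r'/R)^2 r' dr' = 2πρ₀R²/4 = 4.892e-5 C/m.
By Gauss's law (flux through the curved wall only), E·2πrL = λ_enc L/ε₀.
E = |λ_enc|/(2πε₀r) = (4.892×10^-5)/(2π·8.85×10^-12·0.497) = 1.77×10^6 N/C.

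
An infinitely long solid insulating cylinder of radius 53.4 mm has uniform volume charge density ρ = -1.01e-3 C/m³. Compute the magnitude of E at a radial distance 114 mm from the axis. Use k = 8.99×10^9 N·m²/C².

E = 1.43×10^6 N/C

Choose a coaxial cylinder of radius r = 114 mm (arbitrary length L) as the Gaussian surface (r > 53.4 mm, full cross-section enclosed).
λ_enc = ρ·πR² = (-1.01e-3)π(0.0534)² = -9.048×10^-6 C/m.
Gauss's law: E·2πrL = λ_enc L/ε₀.
E = 2k|λ_enc|/r = 2(8.99×10^9)(9.048e-6)/(0.114) = 1.43×10^6 N/C.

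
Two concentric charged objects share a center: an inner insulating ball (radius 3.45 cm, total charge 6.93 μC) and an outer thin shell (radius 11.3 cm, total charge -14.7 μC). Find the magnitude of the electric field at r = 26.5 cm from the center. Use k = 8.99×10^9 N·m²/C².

Use a concentric Gaussian sphere at r = 26.5 cm (r > 11.3 cm, enclosing both).
Q_enc = (6.93 μC) + (-14.7 μC) = -7.77×10^-6 C.
Gauss's law: E·4πr² = Q_enc/ε₀.
E = k|Q_enc|/r² = (8.99×10^9)(7.77e-6)/(0.265)² = 9.95×10^5 N/C.

E ≈ 9.95e5 V/m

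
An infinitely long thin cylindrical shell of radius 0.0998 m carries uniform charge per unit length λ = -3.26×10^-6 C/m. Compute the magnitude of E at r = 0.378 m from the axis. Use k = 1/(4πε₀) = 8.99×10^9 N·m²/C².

|E| = 1.55×10^5 N/C

Coaxial Gaussian cylinder, radius r = 0.378 m, length L (r > 0.0998 m).
The full line charge is enclosed: λ_enc = -3.26×10^-6 C/m.
Applying ∮E·dA = Q_enc/ε₀ with the end caps contributing no flux:
E = 2k|λ_enc|/r = 2(8.99×10^9)(3.26×10^-6)/(0.378) = 1.55e5 N/C.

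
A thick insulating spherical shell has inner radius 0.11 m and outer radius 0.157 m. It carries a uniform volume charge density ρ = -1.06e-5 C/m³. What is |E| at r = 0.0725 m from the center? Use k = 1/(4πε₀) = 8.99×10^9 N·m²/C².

E = 0 (no enclosed charge)

By spherical symmetry E is radial; choose a Gaussian sphere of radius r = 0.0725 m (r < 0.11 m, inside the empty cavity).
Q_enc = 0 (all charge lies at larger r); Gauss's law gives E = 0.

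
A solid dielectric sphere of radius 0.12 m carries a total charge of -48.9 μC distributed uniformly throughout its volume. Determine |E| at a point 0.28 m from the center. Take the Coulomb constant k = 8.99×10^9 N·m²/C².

Use a concentric Gaussian sphere at r = 0.28 m (r > R, so the entire charge is enclosed).
Q_enc = -48.9 μC = -4.89×10^-5 C.
Gauss's law: E·4πr² = Q_enc/ε₀.
E = k|Q_enc|/r² = (8.99×10^9)(4.89×10^-5)/(0.28)² = 5.61×10^6 N/C.

|E| = 5.61×10^6 N/C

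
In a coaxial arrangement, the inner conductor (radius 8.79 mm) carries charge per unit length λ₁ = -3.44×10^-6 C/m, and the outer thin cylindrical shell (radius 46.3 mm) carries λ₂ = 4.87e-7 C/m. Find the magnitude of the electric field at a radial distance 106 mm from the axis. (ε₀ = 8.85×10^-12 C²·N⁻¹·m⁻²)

E ≈ 5.01×10^5 N/C

Take a coaxial cylindrical Gaussian surface of radius r = 106 mm and length L (r > 46.3 mm, enclosing both).
λ_enc = λ₁ + λ₂ = (-3.44e-6) + (4.87e-7) = -2.953×10^-6 C/m.
By Gauss's law (flux through the curved wall only), E·2πrL = λ_enc L/ε₀.
E = |λ_enc|/(2πε₀r) = (2.953e-6)/(2π·8.85×10^-12·0.106) = 5.01×10^5 N/C.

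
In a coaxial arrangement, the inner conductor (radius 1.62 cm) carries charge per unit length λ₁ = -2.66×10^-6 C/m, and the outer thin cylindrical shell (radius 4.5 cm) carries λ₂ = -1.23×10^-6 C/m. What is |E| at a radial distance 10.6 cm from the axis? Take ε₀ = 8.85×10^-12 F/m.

E ≈ 6.60×10^5 N/C

Take a coaxial cylindrical Gaussian surface of radius r = 10.6 cm and length L (r > 4.5 cm, enclosing both).
λ_enc = λ₁ + λ₂ = (-2.66×10^-6) + (-1.23×10^-6) = -3.89×10^-6 C/m.
Since E is radial and uniform over the curved surface, Φ = E·2πrL = Q_enc/ε₀ = λ_enc L/ε₀.
E = |λ_enc|/(2πε₀r) = (3.89×10^-6)/(2π·8.85×10^-12·0.106) = 6.60×10^5 N/C.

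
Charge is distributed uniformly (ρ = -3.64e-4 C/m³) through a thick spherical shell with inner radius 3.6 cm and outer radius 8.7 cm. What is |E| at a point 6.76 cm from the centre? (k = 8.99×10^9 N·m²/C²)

Take a concentric spherical Gaussian surface of radius r = 6.76 cm (within the shell material, 3.6 cm < r < 8.7 cm).
Enclosed charge is the volume from a to r: Q_enc = (4π/3)ρ(r³ − a³) = -3.999×10^-7 C.
Applying ∮E·dA = Q_enc/ε₀ with Φ = E(4πr²):
E = k|Q_enc|/r² = (8.99×10^9)(3.999×10^-7)/(0.0676)² = 7.87e5 N/C.

E = 7.87×10^5 N/C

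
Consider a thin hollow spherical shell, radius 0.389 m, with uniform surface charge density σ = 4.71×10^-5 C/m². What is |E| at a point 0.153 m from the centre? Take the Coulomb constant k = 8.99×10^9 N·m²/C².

E = 0

Use a concentric Gaussian sphere at r = 0.153 m (inside the shell, r < 0.389 m).
No charge lies within this surface, so Q_enc = 0 and Gauss's law gives E·4πr² = 0 ⇒ E = 0.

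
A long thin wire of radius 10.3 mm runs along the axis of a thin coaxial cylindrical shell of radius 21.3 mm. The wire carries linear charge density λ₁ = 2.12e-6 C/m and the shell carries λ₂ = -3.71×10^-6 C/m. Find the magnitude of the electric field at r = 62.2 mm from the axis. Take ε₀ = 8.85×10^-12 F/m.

|E| ≈ 4.60×10^5 N/C

Take a coaxial cylindrical Gaussian surface of radius r = 62.2 mm and length L (r > 21.3 mm, enclosing both).
λ_enc = λ₁ + λ₂ = (2.12e-6) + (-3.71×10^-6) = -1.59e-6 C/m.
By Gauss's law (flux through the curved wall only), E·2πrL = λ_enc L/ε₀.
E = |λ_enc|/(2πε₀r) = (1.59×10^-6)/(2π·8.85×10^-12·0.0622) = 4.60×10^5 N/C.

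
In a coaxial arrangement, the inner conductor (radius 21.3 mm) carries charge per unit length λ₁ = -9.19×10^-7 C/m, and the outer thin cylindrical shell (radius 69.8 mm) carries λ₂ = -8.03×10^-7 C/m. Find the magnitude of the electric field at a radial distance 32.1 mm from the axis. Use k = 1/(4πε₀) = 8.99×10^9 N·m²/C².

|E| ≈ 5.15e5 N/C

Coaxial Gaussian cylinder, radius r = 32.1 mm, length L (between the conductors, 21.3 mm < r < 69.8 mm).
Only the inner wire is enclosed; the outer shell contributes nothing inside itself. λ_enc = λ₁ = -9.19×10^-7 C/m.
Since E is radial and uniform over the curved surface, Φ = E·2πrL = Q_enc/ε₀ = λ_enc L/ε₀.
E = 2k|λ_enc|/r = 2(8.99×10^9)(9.19×10^-7)/(0.0321) = 5.15×10^5 N/C.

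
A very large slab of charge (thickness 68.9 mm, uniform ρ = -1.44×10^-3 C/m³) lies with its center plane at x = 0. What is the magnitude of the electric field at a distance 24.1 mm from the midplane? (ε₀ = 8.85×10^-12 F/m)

E = 3.92e6 N/C

By symmetry E is perpendicular to the slab. A Gaussian pillbox from −24.1 mm to +24.1 mm (face area A) lies entirely within the slab.
Q_enc = ρ·(2x)·A and flux = 2EA, so 2EA = 2ρxA/ε₀ ⇒ E = |ρ|x/ε₀.
E = (1.44e-3)(0.0241)/(8.85×10^-12) = 3.92×10^6 N/C.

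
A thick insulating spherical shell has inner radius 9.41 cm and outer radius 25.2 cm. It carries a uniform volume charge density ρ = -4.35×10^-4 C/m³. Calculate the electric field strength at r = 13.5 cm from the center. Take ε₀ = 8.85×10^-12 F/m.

|E| = 1.46e6 N/C

Symmetry ⇒ E = E(r) r̂. Gaussian sphere of radius r = 13.5 cm (within the shell material, 9.41 cm < r < 25.2 cm).
Enclosed charge is the volume from a to r: Q_enc = (4π/3)ρ(r³ − a³) = -2.965×10^-6 C.
By Gauss's law, ∮E·dA = E·4πr² = Q_enc/ε₀.
E = |Q_enc|/(4πε₀r²) = (2.965×10^-6)/(4π·8.85×10^-12·(0.135)²) = 1.46e6 N/C.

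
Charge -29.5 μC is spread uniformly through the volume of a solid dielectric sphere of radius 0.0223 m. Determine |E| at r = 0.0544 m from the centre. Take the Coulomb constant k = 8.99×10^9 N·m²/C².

Use a concentric Gaussian sphere at r = 0.0544 m (r > R, so the entire charge is enclosed).
Q_enc = -29.5 μC = -2.95e-5 C.
Applying ∮E·dA = Q_enc/ε₀ with Φ = E(4πr²):
E = k|Q_enc|/r² = (8.99×10^9)(2.95×10^-5)/(0.0544)² = 8.96×10^7 N/C.

E ≈ 8.96e7 N/C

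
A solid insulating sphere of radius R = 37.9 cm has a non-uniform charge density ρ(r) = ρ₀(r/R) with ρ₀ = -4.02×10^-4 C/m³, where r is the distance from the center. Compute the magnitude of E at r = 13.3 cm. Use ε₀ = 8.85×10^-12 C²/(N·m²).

E = 5.30e5 V/m

By spherical symmetry E is radial; choose a Gaussian sphere of radius r = 13.3 cm (r < R).
Integrate the density: Q_enc = 4π ∫₀^r ρ₀(r'/R)^1 r'² dr' = 4πρ₀ r^4/(4·R) = -1.043×10^-6 C.
Applying ∮E·dA = Q_enc/ε₀ with Φ = E(4πr²):
E = |Q_enc|/(4πε₀r²) = (1.043×10^-6)/(4π·8.85×10^-12·(0.133)²) = 5.30e5 N/C.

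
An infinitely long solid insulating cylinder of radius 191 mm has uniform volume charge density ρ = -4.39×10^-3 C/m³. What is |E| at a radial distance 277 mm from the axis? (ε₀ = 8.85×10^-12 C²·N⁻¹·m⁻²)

E ≈ 3.27×10^7 N/C

By cylindrical symmetry E is radial; use a coaxial Gaussian cylinder of radius 277 mm and length L (r > 191 mm, full cross-section enclosed).
λ_enc = ρ·πR² = (-4.39×10^-3)π(0.191)² = -5.031×10^-4 C/m.
By Gauss's law (flux through the curved wall only), E·2πrL = λ_enc L/ε₀.
E = |λ_enc|/(2πε₀r) = (5.031e-4)/(2π·8.85×10^-12·0.277) = 3.27e7 N/C.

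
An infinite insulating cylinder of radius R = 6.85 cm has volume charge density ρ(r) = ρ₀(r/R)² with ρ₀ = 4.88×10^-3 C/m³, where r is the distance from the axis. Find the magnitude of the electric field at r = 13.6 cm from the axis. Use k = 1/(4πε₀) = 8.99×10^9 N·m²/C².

E = 4.76e6 N/C

Take a coaxial cylindrical Gaussian surface of radius r = 13.6 cm and length L (r > R, full charge per length enclosed).
λ_enc = 2π ∫₀^R ρ₀(r'/R)^2 r' dr' = 2πρ₀R²/4 = 3.597e-5 C/m.
Applying ∮E·dA = Q_enc/ε₀ with the end caps contributing no flux:
E = 2k|λ_enc|/r = 2(8.99×10^9)(3.597e-5)/(0.136) = 4.76e6 N/C.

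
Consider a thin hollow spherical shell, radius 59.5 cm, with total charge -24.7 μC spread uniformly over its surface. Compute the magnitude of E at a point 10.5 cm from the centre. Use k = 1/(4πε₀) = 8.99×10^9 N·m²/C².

E = 0

Take a concentric spherical Gaussian surface of radius r = 10.5 cm (inside the shell, r < 59.5 cm).
All the charge is outside the Gaussian surface: Q_enc = 0, hence E = 0 everywhere inside the shell.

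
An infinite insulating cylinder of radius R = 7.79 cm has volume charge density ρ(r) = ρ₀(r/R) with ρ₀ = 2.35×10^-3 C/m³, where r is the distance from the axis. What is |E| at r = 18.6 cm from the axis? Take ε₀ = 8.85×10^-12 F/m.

Coaxial Gaussian cylinder, radius r = 18.6 cm, length L (r > R, full charge per length enclosed).
λ_enc = 2π ∫₀^R ρ₀(r'/R)^1 r' dr' = 2πρ₀R²/3 = 2.987×10^-5 C/m.
By Gauss's law (flux through the curved wall only), E·2πrL = λ_enc L/ε₀.
E = |λ_enc|/(2πε₀r) = (2.987e-5)/(2π·8.85×10^-12·0.186) = 2.89e6 N/C.

E = 2.89×10^6 V/m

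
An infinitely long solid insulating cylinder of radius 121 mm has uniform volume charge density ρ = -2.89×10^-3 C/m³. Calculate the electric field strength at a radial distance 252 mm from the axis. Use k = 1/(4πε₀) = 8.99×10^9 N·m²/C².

Choose a coaxial cylinder of radius r = 252 mm (arbitrary length L) as the Gaussian surface (r > 121 mm, full cross-section enclosed).
λ_enc = ρ·πR² = (-2.89×10^-3)π(0.121)² = -1.329×10^-4 C/m.
Applying ∮E·dA = Q_enc/ε₀ with the end caps contributing no flux:
E = 2k|λ_enc|/r = 2(8.99×10^9)(1.329e-4)/(0.252) = 9.48e6 N/C.

E = 9.48e6 N/C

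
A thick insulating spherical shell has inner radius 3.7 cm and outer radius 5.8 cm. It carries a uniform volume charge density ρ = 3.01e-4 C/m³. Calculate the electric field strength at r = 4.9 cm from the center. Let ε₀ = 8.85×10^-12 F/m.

E = 3.16e5 N/C

Take a concentric spherical Gaussian surface of radius r = 4.9 cm (within the shell material, 3.7 cm < r < 5.8 cm).
Only the shell between 3.7 cm and r is enclosed: Q_enc = ρ·(4π/3)(r³ − a³) = (3.01×10^-4)·(4π/3)·((0.049)³ − (0.037)³) = 8.447e-8 C.
Applying ∮E·dA = Q_enc/ε₀ with Φ = E(4πr²):
E = |Q_enc|/(4πε₀r²) = (8.447×10^-8)/(4π·8.85×10^-12·(0.049)²) = 3.16e5 N/C.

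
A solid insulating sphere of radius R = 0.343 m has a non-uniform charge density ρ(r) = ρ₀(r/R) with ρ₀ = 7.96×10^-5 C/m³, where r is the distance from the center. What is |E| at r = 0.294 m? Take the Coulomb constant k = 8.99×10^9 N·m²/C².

|E| = 5.67×10^5 N/C

Take a concentric spherical Gaussian surface of radius r = 0.294 m (r < R).
Integrate the density: Q_enc = 4π ∫₀^r ρ₀(r'/R)^1 r'² dr' = 4πρ₀ r^4/(4·R) = 5.447×10^-6 C.
By Gauss's law, ∮E·dA = E·4πr² = Q_enc/ε₀.
E = k|Q_enc|/r² = (8.99×10^9)(5.447×10^-6)/(0.294)² = 5.67×10^5 N/C.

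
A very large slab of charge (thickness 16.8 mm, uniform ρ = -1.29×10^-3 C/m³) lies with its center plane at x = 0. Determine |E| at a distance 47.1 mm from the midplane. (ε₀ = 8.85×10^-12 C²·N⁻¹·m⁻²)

1.22×10^6 N/C

The point |x| = 47.1 mm lies outside the slab (half-thickness 0.0084 m). A symmetric pillbox spanning the full slab encloses Q_enc = ρ·d·A.
Flux = 2EA ⇒ E = |ρ|d/(2ε₀), independent of distance outside.
E = (1.29×10^-3)(0.0168)/(2·8.85×10^-12) = 1.22e6 N/C.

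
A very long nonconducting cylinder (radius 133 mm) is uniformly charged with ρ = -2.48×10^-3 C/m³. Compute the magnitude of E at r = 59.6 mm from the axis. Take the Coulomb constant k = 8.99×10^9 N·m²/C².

Take a coaxial cylindrical Gaussian surface of radius r = 59.6 mm and length L (r < R).
Charge inside radius r per length L is ρ·πr²·L, so λ_enc = ρπr² = -2.768e-5 C/m.
By Gauss's law (flux through the curved wall only), E·2πrL = λ_enc L/ε₀.
E = 2k|λ_enc|/r = 2(8.99×10^9)(2.768e-5)/(0.0596) = 8.35e6 N/C.

|E| = 8.35×10^6 N/C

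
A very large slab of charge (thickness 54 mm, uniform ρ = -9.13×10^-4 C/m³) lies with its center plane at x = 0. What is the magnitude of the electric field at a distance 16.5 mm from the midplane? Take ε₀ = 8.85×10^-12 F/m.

By symmetry E is perpendicular to the slab. A Gaussian pillbox from −16.5 mm to +16.5 mm (face area A) lies entirely within the slab.
Q_enc = ρ·(2x)·A and flux = 2EA, so 2EA = 2ρxA/ε₀ ⇒ E = |ρ|x/ε₀.
E = (9.13×10^-4)(0.0165)/(8.85×10^-12) = 1.70e6 N/C.

|E| ≈ 1.70e6 V/m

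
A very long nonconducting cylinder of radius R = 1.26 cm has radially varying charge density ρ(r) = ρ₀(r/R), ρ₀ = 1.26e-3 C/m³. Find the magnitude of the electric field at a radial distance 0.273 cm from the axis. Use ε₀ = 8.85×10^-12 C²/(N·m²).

By cylindrical symmetry E is radial; use a coaxial Gaussian cylinder of radius 0.273 cm and length L (r < R).
Integrating ρ over the cross-section to radius r: λ_enc = (2πρ₀/R) ∫₀^r r'^2 dr' = 2πρ₀ r^3/(3·R) = 4.261×10^-9 C/m.
Since E is radial and uniform over the curved surface, Φ = E·2πrL = Q_enc/ε₀ = λ_enc L/ε₀.
E = |λ_enc|/(2πε₀r) = (4.261e-9)/(2π·8.85×10^-12·0.00273) = 2.81×10^4 N/C.

E = 2.81e4 N/C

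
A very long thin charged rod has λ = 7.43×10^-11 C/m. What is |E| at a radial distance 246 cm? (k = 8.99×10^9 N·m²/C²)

Take a coaxial cylindrical Gaussian surface of radius r = 246 cm and length L.
Q_enc = λL, so λ_enc = 7.43e-11 C/m.
By Gauss's law (flux through the curved wall only), E·2πrL = λ_enc L/ε₀.
E = 2k|λ_enc|/r = 2(8.99×10^9)(7.43×10^-11)/(2.46) = 0.543 N/C.

E ≈ 0.543 N/C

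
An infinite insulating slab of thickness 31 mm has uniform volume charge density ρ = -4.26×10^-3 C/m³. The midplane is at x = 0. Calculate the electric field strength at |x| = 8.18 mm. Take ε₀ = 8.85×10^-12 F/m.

|E| ≈ 3.94×10^6 N/C

By symmetry E is perpendicular to the slab. A Gaussian pillbox from −8.18 mm to +8.18 mm (face area A) lies entirely within the slab.
Q_enc = ρ·(2x)·A and flux = 2EA, so 2EA = 2ρxA/ε₀ ⇒ E = |ρ|x/ε₀.
E = (4.26×10^-3)(0.00818)/(8.85×10^-12) = 3.94×10^6 N/C.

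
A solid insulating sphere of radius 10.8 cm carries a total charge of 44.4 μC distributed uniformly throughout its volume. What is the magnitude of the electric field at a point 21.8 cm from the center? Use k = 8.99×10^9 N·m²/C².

Take a concentric spherical Gaussian surface of radius r = 21.8 cm (r > R, so the entire charge is enclosed).
Q_enc = 44.4 μC = 4.44e-5 C.
Since E is radial and uniform over the Gaussian sphere, Φ = E·4πr² = Q_enc/ε₀.
E = k|Q_enc|/r² = (8.99×10^9)(4.44×10^-5)/(0.218)² = 8.40e6 N/C.

E = 8.40×10^6 V/m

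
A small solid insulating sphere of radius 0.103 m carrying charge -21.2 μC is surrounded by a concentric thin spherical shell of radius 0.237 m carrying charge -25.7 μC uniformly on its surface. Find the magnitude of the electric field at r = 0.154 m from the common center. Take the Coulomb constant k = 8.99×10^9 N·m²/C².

8.04e6 V/m

Use a concentric Gaussian sphere at r = 0.154 m (between the bodies, 0.103 m < r < 0.237 m).
Only the inner charge is enclosed; the outer shell contributes nothing inside itself. Q_enc = -21.2 μC = -2.12×10^-5 C.
Gauss's law: E·4πr² = Q_enc/ε₀.
E = k|Q_enc|/r² = (8.99×10^9)(2.12×10^-5)/(0.154)² = 8.04×10^6 N/C.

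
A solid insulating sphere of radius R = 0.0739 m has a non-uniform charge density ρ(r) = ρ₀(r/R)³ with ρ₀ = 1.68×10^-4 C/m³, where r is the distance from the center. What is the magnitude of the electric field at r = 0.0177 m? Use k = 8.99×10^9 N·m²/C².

Use a concentric Gaussian sphere at r = 0.0177 m (r < R).
Q_enc = ∫₀^r ρ(r')·4πr'² dr' = (4πρ₀/R³) ∫₀^r r'^5 dr' = 4πρ₀ r^6/(6·R³) = 2.681×10^-11 C.
Since E is radial and uniform over the Gaussian sphere, Φ = E·4πr² = Q_enc/ε₀.
E = k|Q_enc|/r² = (8.99×10^9)(2.681×10^-11)/(0.0177)² = 769 N/C.

|E| ≈ 769 V/m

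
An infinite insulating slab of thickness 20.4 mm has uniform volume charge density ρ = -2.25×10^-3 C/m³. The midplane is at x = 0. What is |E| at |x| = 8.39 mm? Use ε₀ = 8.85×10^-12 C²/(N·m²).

E = 2.13e6 N/C

By symmetry E is perpendicular to the slab. A Gaussian pillbox from −8.39 mm to +8.39 mm (face area A) lies entirely within the slab.
Q_enc = ρ·(2x)·A and flux = 2EA, so 2EA = 2ρxA/ε₀ ⇒ E = |ρ|x/ε₀.
E = (2.25×10^-3)(0.00839)/(8.85×10^-12) = 2.13×10^6 N/C.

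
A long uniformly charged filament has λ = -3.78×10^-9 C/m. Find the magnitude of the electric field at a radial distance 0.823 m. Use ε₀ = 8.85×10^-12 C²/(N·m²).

Coaxial Gaussian cylinder, radius r = 0.823 m, length L.
Q_enc = λL, so λ_enc = -3.78e-9 C/m.
By Gauss's law (flux through the curved wall only), E·2πrL = λ_enc L/ε₀.
E = |λ_enc|/(2πε₀r) = (3.78×10^-9)/(2π·8.85×10^-12·0.823) = 82.6 N/C.

82.6 V/m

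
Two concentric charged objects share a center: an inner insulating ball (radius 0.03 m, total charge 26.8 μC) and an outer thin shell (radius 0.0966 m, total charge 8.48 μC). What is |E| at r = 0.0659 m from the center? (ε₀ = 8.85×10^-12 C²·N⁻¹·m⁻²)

Take a concentric spherical Gaussian surface of radius r = 0.0659 m (between the bodies, 0.03 m < r < 0.0966 m).
The shell at 0.0966 m lies outside the Gaussian surface, so Q_enc = 26.8 μC = 2.68×10^-5 C.
By Gauss's law, ∮E·dA = E·4πr² = Q_enc/ε₀.
E = |Q_enc|/(4πε₀r²) = (2.68×10^-5)/(4π·8.85×10^-12·(0.0659)²) = 5.55e7 N/C.

|E| = 5.55×10^7 N/C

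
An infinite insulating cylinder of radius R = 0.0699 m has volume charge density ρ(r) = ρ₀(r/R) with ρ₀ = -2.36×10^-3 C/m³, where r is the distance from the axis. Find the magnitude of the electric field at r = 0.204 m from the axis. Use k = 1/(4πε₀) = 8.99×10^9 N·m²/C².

E = 2.13×10^6 V/m

Choose a coaxial cylinder of radius r = 0.204 m (arbitrary length L) as the Gaussian surface (r > R, full charge per length enclosed).
λ_enc = 2π ∫₀^R ρ₀(r'/R)^1 r' dr' = 2πρ₀R²/3 = -2.415×10^-5 C/m.
Gauss's law: E·2πrL = λ_enc L/ε₀.
E = 2k|λ_enc|/r = 2(8.99×10^9)(2.415×10^-5)/(0.204) = 2.13e6 N/C.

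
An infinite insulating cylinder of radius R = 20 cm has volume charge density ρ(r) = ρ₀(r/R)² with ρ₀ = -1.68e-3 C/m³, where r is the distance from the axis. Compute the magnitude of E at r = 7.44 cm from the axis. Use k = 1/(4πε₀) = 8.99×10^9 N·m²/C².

E ≈ 4.89e5 N/C

Choose a coaxial cylinder of radius r = 7.44 cm (arbitrary length L) as the Gaussian surface (r < R).
λ_enc = ∫₀^r ρ(r')·2πr' dr' = (2πρ₀/R²)·r^4/4 = -2.021×10^-6 C/m.
Since E is radial and uniform over the curved surface, Φ = E·2πrL = Q_enc/ε₀ = λ_enc L/ε₀.
E = 2k|λ_enc|/r = 2(8.99×10^9)(2.021×10^-6)/(0.0744) = 4.89×10^5 N/C.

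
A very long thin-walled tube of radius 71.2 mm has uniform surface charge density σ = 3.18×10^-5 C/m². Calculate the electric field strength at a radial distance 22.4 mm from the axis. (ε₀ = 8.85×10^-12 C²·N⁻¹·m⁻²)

Choose a coaxial cylinder of radius r = 22.4 mm (arbitrary length L) as the Gaussian surface (r < 71.2 mm, inside the shell).
All the surface charge lies outside this cylinder: Q_enc = 0, hence E = 0.

E = 0 (no enclosed charge)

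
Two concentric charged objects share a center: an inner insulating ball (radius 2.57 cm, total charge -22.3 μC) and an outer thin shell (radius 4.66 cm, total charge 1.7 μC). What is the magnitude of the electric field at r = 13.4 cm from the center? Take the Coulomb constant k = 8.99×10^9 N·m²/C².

Use a concentric Gaussian sphere at r = 13.4 cm (r > 4.66 cm, enclosing both).
Q_enc = (-22.3 μC) + (1.7 μC) = -2.06×10^-5 C.
Since E is radial and uniform over the Gaussian sphere, Φ = E·4πr² = Q_enc/ε₀.
E = k|Q_enc|/r² = (8.99×10^9)(2.06×10^-5)/(0.134)² = 1.03e7 N/C.

|E| ≈ 1.03×10^7 V/m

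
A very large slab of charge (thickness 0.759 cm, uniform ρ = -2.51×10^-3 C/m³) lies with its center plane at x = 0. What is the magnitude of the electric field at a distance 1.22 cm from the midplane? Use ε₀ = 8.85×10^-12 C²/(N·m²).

The point |x| = 1.22 cm lies outside the slab (half-thickness 0.003795 m). A symmetric pillbox spanning the full slab encloses Q_enc = ρ·d·A.
Flux = 2EA ⇒ E = |ρ|d/(2ε₀), independent of distance outside.
E = (2.51×10^-3)(0.00759)/(2·8.85×10^-12) = 1.08×10^6 N/C.

E ≈ 1.08×10^6 N/C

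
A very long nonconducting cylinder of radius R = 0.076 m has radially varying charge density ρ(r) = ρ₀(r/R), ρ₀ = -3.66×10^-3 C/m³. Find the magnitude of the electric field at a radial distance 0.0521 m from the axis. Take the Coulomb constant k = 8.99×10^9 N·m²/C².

Coaxial Gaussian cylinder, radius r = 0.0521 m, length L (r < R).
λ_enc = ∫₀^r ρ(r')·2πr' dr' = (2πρ₀/R)·r^3/3 = -1.426×10^-5 C/m.
Gauss's law: E·2πrL = λ_enc L/ε₀.
E = 2k|λ_enc|/r = 2(8.99×10^9)(1.426×10^-5)/(0.0521) = 4.92e6 N/C.

|E| ≈ 4.92e6 N/C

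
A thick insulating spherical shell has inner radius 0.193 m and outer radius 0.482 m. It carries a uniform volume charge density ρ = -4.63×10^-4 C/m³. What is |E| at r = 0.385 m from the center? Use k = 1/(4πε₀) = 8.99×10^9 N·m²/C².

Take a concentric spherical Gaussian surface of radius r = 0.385 m (within the shell material, 0.193 m < r < 0.482 m).
Enclosed charge is the volume from a to r: Q_enc = (4π/3)ρ(r³ − a³) = -9.673e-5 C.
By Gauss's law, ∮E·dA = E·4πr² = Q_enc/ε₀.
E = k|Q_enc|/r² = (8.99×10^9)(9.673e-5)/(0.385)² = 5.87×10^6 N/C.

|E| = 5.87e6 V/m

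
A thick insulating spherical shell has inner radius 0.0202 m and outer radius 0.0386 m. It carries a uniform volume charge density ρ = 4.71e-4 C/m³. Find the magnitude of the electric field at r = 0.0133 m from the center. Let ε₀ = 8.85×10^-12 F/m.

E = 0 (no enclosed charge)

By spherical symmetry E is radial; choose a Gaussian sphere of radius r = 0.0133 m (r < 0.0202 m, inside the empty cavity).
No charge is enclosed, so by Gauss's law E·4πr² = 0 ⇒ E = 0.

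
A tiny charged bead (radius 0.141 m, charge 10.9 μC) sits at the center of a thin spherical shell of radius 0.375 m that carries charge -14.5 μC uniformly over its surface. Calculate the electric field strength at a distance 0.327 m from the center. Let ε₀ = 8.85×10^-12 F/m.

Use a concentric Gaussian sphere at r = 0.327 m (between the bodies, 0.141 m < r < 0.375 m).
The shell at 0.375 m lies outside the Gaussian surface, so Q_enc = 10.9 μC = 1.09e-5 C.
Since E is radial and uniform over the Gaussian sphere, Φ = E·4πr² = Q_enc/ε₀.
E = |Q_enc|/(4πε₀r²) = (1.09×10^-5)/(4π·8.85×10^-12·(0.327)²) = 9.17e5 N/C.

E ≈ 9.17×10^5 V/m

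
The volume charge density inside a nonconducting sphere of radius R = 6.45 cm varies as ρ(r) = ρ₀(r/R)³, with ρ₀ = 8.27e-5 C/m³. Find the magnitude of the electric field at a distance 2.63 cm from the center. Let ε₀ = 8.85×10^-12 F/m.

|E| = 2.78e3 N/C

Take a concentric spherical Gaussian surface of radius r = 2.63 cm (r < R).
Integrate the density: Q_enc = 4π ∫₀^r ρ₀(r'/R)^3 r'² dr' = 4πρ₀ r^6/(6·R³) = 2.136e-10 C.
By Gauss's law, ∮E·dA = E·4πr² = Q_enc/ε₀.
E = |Q_enc|/(4πε₀r²) = (2.136e-10)/(4π·8.85×10^-12·(0.0263)²) = 2.78×10^3 N/C.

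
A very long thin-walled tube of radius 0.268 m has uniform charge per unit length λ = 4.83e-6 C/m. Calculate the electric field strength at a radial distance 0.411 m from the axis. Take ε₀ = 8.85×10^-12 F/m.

By cylindrical symmetry E is radial; use a coaxial Gaussian cylinder of radius 0.411 m and length L (r > 0.268 m).
The full line charge is enclosed: λ_enc = 4.83e-6 C/m.
Gauss's law: E·2πrL = λ_enc L/ε₀.
E = |λ_enc|/(2πε₀r) = (4.83e-6)/(2π·8.85×10^-12·0.411) = 2.11×10^5 N/C.

E ≈ 2.11×10^5 V/m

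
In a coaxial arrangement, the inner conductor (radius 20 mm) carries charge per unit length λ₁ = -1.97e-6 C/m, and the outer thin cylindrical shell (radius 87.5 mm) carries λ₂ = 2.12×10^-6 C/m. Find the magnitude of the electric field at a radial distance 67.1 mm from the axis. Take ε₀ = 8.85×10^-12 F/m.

Coaxial Gaussian cylinder, radius r = 67.1 mm, length L (between the conductors, 20 mm < r < 87.5 mm).
The shell at 87.5 mm lies outside the Gaussian surface, so λ_enc = λ₁ = -1.97×10^-6 C/m.
Gauss's law: E·2πrL = λ_enc L/ε₀.
E = |λ_enc|/(2πε₀r) = (1.97×10^-6)/(2π·8.85×10^-12·0.0671) = 5.28×10^5 N/C.

|E| = 5.28×10^5 N/C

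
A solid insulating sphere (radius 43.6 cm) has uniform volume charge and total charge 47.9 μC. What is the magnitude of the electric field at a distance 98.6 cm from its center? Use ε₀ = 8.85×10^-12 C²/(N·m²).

|E| ≈ 4.43e5 V/m

By spherical symmetry E is radial; choose a Gaussian sphere of radius r = 98.6 cm (r > R, so the entire charge is enclosed).
Q_enc = 47.9 μC = 4.79×10^-5 C.
Since E is radial and uniform over the Gaussian sphere, Φ = E·4πr² = Q_enc/ε₀.
E = |Q_enc|/(4πε₀r²) = (4.79e-5)/(4π·8.85×10^-12·(0.986)²) = 4.43×10^5 N/C.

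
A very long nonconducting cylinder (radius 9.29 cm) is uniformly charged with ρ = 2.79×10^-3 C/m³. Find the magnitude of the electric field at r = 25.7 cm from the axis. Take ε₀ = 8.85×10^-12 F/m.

Take a coaxial cylindrical Gaussian surface of radius r = 25.7 cm and length L (r > 9.29 cm, full cross-section enclosed).
λ_enc = ρ·πR² = (2.79×10^-3)π(0.0929)² = 7.565×10^-5 C/m.
Gauss's law: E·2πrL = λ_enc L/ε₀.
E = |λ_enc|/(2πε₀r) = (7.565×10^-5)/(2π·8.85×10^-12·0.257) = 5.29e6 N/C.

E ≈ 5.29×10^6 V/m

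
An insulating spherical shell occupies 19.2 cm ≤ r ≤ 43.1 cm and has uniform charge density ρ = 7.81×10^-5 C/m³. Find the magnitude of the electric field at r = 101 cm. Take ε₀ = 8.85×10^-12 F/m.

E = 2.10×10^5 N/C

By spherical symmetry E is radial; choose a Gaussian sphere of radius r = 101 cm (r > 43.1 cm, enclosing the whole shell).
Q_enc = ρ·(4π/3)(b³ − a³) = (7.81×10^-5)·(4π/3)·((0.431)³ − (0.192)³) = 2.388×10^-5 C.
By Gauss's law, ∮E·dA = E·4πr² = Q_enc/ε₀.
E = |Q_enc|/(4πε₀r²) = (2.388e-5)/(4π·8.85×10^-12·(1.01)²) = 2.10×10^5 N/C.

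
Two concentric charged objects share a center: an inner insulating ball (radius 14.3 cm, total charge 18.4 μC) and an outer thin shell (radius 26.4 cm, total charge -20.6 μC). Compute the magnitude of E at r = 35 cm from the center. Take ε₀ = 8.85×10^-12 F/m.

Symmetry ⇒ E = E(r) r̂. Gaussian sphere of radius r = 35 cm (r > 26.4 cm, enclosing both).
Q_enc = (18.4 μC) + (-20.6 μC) = -2.20e-6 C.
By Gauss's law, ∮E·dA = E·4πr² = Q_enc/ε₀.
E = |Q_enc|/(4πε₀r²) = (2.20×10^-6)/(4π·8.85×10^-12·(0.35)²) = 1.61×10^5 N/C.

E = 1.61×10^5 N/C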